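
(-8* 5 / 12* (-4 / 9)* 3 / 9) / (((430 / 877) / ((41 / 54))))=71914 / 94041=0.76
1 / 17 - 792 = -13463 / 17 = -791.94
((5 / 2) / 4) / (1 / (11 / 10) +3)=55 / 344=0.16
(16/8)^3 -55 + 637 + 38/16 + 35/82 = 194439/328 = 592.80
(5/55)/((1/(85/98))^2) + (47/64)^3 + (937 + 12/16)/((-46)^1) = -3172291078029/159240159232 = -19.92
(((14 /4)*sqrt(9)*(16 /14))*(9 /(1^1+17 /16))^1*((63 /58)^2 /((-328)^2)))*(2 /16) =35721 /497629792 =0.00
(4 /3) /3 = 0.44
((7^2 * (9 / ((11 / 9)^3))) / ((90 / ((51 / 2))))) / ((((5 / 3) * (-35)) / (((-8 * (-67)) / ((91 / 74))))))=-1106000892 / 2162875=-511.36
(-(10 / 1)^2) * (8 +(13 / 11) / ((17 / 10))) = -162600 / 187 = -869.52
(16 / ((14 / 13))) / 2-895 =-6213 / 7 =-887.57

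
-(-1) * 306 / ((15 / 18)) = 1836 / 5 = 367.20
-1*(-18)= 18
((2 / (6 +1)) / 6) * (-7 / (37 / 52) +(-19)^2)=4331 / 259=16.72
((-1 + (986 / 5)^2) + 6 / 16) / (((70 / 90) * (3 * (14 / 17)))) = 396649593 / 19600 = 20237.22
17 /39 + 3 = 134 /39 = 3.44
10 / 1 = 10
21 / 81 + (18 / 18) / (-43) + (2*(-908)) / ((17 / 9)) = -18970726 / 19737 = -961.18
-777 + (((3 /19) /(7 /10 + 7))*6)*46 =-1128471 /1463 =-771.34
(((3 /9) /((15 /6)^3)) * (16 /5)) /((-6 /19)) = -1216 /5625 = -0.22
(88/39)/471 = 88/18369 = 0.00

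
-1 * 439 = -439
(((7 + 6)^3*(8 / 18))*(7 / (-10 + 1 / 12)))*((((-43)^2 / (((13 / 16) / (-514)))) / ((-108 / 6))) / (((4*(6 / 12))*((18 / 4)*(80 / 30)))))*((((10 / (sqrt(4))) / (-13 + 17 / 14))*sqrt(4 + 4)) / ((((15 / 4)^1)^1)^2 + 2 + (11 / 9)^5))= 279763469346816*sqrt(2) / 3319700483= 119181.02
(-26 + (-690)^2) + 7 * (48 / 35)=2380418 / 5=476083.60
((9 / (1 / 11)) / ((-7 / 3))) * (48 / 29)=-14256 / 203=-70.23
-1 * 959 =-959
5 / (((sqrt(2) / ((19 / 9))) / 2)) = 95 * sqrt(2) / 9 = 14.93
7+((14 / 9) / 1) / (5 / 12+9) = 2429 / 339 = 7.17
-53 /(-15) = 53 /15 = 3.53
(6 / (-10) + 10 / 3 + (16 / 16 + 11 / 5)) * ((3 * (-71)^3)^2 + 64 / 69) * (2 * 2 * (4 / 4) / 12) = 1415994918407089 / 621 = 2280185053795.63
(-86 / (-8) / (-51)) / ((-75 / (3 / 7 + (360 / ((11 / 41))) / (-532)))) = -43903 / 7461300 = -0.01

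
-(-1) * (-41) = -41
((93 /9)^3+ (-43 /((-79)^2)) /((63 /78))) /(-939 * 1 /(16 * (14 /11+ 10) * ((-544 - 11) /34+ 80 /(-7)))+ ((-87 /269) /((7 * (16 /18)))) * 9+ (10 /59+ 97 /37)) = 5007540336443277493600 /11395583976682623213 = 439.43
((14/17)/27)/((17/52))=728/7803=0.09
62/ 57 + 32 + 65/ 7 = 16907/ 399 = 42.37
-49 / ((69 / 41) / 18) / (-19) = 12054 / 437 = 27.58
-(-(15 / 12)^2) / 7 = 25 / 112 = 0.22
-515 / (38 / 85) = -43775 / 38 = -1151.97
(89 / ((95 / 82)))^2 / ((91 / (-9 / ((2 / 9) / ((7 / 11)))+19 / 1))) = -3967929898 / 9034025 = -439.22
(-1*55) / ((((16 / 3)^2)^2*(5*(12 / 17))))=-5049 / 262144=-0.02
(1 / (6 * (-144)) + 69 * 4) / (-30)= -238463 / 25920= -9.20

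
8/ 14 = 0.57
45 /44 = 1.02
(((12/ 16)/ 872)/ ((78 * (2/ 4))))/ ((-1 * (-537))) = 1/ 24349728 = 0.00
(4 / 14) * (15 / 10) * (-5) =-15 / 7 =-2.14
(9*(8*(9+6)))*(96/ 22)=51840/ 11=4712.73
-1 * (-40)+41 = 81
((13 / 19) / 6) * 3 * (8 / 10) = 26 / 95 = 0.27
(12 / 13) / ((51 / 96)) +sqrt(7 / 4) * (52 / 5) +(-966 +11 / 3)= -636875 / 663 +26 * sqrt(7) / 5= -946.84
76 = 76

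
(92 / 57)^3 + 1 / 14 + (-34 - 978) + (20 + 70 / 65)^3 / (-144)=-3055268824885 / 2848083147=-1072.75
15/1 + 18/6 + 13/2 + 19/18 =230/9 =25.56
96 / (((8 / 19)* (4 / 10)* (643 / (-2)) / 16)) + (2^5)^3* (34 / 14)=358059328 / 4501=79551.06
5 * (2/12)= 5/6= 0.83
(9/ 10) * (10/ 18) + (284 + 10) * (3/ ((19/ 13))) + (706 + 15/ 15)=49817/ 38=1310.97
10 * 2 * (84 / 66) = 280 / 11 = 25.45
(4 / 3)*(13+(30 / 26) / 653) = 441488 / 25467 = 17.34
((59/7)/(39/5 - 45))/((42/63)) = -295/868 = -0.34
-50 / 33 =-1.52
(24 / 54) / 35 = 4 / 315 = 0.01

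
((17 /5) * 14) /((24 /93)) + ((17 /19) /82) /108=155181559 /841320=184.45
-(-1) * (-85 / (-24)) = 3.54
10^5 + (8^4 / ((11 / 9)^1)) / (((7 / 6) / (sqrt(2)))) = 104062.36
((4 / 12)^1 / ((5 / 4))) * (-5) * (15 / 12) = -5 / 3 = -1.67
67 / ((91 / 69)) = 4623 / 91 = 50.80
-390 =-390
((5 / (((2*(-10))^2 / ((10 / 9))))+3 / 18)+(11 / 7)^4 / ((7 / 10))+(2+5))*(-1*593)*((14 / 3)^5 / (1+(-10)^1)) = 45615312908 / 19683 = 2317497.99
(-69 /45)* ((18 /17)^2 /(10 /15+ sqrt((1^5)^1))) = -7452 /7225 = -1.03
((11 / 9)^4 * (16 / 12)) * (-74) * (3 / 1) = -660.53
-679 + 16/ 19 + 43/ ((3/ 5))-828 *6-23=-319057/ 57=-5597.49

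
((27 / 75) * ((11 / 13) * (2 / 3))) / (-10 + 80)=33 / 11375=0.00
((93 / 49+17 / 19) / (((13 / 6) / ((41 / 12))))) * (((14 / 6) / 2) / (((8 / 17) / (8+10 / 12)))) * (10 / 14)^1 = 4617625 / 67032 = 68.89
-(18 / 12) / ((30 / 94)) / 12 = -47 / 120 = -0.39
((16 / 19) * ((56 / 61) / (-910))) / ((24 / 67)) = -536 / 226005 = -0.00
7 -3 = 4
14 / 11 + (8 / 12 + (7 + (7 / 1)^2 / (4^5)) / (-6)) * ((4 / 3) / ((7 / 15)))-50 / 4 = -1499527 / 118272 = -12.68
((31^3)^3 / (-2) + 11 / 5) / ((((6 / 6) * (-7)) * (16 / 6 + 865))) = 396594332409999 / 182210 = 2176578302.01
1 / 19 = 0.05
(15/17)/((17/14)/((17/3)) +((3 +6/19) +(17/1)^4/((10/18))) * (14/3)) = 6650/5287665703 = 0.00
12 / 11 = 1.09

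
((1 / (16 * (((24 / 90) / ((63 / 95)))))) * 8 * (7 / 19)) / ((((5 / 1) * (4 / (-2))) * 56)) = -189 / 231040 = -0.00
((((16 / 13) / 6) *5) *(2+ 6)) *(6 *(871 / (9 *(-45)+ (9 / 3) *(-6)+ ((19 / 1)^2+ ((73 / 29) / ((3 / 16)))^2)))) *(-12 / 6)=-324558720 / 447473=-725.31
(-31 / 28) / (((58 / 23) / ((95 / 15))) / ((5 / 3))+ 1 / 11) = -745085 / 221956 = -3.36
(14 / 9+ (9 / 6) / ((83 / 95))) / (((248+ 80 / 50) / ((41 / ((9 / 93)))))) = 31069595 / 5593536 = 5.55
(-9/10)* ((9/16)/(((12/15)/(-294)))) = 11907/64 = 186.05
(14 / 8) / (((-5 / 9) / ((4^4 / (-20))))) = 1008 / 25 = 40.32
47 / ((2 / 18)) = 423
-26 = -26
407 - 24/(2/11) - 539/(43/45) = -12430/43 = -289.07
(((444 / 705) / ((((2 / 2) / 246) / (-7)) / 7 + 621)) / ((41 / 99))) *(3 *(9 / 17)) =10573416 / 2718609485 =0.00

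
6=6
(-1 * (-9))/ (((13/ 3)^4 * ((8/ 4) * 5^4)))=729/ 35701250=0.00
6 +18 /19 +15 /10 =321 /38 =8.45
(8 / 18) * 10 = 40 / 9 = 4.44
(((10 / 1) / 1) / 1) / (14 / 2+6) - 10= -120 / 13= -9.23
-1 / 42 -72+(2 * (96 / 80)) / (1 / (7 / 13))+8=-62.73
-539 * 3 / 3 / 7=-77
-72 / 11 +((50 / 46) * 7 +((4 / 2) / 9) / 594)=65390 / 61479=1.06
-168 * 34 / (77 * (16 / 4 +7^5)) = -816 / 184921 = -0.00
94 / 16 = 47 / 8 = 5.88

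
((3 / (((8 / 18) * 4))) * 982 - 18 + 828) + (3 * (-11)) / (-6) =19781 / 8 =2472.62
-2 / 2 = -1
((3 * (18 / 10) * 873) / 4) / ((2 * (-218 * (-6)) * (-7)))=-7857 / 122080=-0.06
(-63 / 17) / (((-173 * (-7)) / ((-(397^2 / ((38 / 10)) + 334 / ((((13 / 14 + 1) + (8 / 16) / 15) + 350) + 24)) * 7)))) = 979950218625 / 1102939702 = 888.49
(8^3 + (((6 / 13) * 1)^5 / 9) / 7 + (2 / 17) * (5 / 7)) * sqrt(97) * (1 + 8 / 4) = 67877602566 * sqrt(97) / 44183867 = 15130.34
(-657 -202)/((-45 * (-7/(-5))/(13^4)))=389426.97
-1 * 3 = -3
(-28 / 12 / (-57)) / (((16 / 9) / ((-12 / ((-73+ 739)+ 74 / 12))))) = -63 / 153254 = -0.00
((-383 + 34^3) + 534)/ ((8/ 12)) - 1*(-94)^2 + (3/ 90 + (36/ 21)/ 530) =280178476/ 5565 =50346.54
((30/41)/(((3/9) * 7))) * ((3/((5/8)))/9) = 48/287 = 0.17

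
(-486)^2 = 236196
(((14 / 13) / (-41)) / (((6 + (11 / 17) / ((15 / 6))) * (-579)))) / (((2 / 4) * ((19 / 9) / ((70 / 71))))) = 17850 / 2636635339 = 0.00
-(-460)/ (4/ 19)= 2185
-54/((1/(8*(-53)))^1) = 22896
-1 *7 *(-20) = 140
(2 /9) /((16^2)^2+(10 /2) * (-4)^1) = 1 /294822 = 0.00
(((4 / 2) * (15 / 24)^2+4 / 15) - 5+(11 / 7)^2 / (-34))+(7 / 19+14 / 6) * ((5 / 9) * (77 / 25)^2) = 17459182021 / 1709316000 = 10.21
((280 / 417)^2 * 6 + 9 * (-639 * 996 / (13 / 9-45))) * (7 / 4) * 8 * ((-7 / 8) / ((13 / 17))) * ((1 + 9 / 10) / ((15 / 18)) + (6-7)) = -50798855233844 / 18837975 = -2696619.74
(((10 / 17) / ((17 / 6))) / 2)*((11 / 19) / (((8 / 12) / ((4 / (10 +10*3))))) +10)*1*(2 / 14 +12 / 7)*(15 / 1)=2242305 / 76874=29.17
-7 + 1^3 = -6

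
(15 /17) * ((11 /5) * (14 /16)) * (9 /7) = 297 /136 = 2.18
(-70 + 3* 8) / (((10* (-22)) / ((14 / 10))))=161 / 550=0.29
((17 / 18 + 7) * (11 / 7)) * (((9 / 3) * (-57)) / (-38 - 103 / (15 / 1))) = 448305 / 9422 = 47.58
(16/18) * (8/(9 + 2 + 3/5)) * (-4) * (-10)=6400/261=24.52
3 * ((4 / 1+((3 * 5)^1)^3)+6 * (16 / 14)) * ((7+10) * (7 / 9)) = 402917 / 3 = 134305.67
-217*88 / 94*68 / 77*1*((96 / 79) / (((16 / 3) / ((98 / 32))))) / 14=-33201 / 3713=-8.94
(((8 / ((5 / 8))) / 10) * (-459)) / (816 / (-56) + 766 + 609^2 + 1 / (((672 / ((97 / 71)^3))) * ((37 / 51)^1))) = -2074761391104 / 1312378515342725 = -0.00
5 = 5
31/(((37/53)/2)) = 3286/37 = 88.81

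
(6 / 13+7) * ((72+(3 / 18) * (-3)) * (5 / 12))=5335 / 24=222.29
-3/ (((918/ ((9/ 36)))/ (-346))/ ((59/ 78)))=10207/ 47736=0.21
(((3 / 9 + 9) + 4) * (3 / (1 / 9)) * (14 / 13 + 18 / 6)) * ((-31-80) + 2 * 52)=-133560 / 13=-10273.85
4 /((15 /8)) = 32 /15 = 2.13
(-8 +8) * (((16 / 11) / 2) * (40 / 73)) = 0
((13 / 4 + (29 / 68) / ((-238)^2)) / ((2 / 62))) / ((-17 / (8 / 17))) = -388068943 / 139145986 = -2.79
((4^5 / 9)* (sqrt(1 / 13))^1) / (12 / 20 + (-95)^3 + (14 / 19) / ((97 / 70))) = -2359040* sqrt(13) / 231095480733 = -0.00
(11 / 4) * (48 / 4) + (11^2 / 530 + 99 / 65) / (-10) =2261633 / 68900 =32.82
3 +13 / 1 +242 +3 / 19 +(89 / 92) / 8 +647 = 12659419 / 13984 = 905.28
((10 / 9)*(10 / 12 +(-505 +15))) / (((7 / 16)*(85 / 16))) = -751360 / 3213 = -233.85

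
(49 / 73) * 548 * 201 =5397252 / 73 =73934.96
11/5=2.20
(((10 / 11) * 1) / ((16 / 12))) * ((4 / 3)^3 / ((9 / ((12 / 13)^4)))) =40960 / 314171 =0.13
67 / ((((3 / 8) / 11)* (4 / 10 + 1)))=29480 / 21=1403.81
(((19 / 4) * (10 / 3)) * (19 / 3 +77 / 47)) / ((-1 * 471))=-0.27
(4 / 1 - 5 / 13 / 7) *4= 1436 / 91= 15.78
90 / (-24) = -15 / 4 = -3.75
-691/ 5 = -138.20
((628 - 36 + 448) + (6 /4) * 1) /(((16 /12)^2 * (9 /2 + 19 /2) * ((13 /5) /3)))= 281205 /5824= 48.28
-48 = -48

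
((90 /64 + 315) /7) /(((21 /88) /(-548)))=-5086125 /49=-103798.47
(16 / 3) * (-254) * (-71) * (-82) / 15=-525791.29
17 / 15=1.13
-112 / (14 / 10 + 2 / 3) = -1680 / 31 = -54.19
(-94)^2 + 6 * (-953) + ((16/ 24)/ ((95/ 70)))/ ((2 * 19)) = 3376808/ 1083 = 3118.01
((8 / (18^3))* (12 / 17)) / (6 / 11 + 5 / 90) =88 / 54621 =0.00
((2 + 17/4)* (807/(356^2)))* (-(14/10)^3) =-276801/2534720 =-0.11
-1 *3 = -3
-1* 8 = -8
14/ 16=0.88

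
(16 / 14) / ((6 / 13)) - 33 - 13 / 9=-2014 / 63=-31.97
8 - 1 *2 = 6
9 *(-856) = -7704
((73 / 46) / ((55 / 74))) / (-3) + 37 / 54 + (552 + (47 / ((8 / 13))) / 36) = 605603657 / 1092960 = 554.09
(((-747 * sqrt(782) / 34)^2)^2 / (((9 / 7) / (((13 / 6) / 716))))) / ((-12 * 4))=-185052285284139 / 26486272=-6986724.49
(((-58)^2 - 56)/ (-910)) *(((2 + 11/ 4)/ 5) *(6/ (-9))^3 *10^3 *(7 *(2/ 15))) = 1005632/ 1053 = 955.02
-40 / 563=-0.07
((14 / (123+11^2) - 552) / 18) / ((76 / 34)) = -1144729 / 83448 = -13.72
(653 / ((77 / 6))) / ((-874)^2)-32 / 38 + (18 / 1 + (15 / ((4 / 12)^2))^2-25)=535752515563 / 29409226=18217.16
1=1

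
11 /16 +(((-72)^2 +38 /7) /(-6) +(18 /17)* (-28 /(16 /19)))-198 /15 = -26064517 /28560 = -912.62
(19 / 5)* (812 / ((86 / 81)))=624834 / 215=2906.20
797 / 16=49.81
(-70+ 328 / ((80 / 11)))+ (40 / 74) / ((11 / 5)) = -100343 / 4070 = -24.65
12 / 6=2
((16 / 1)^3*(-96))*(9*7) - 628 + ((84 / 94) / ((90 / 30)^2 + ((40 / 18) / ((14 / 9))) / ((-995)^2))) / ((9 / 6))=-14524372313242184 / 586292899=-24773235.93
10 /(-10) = -1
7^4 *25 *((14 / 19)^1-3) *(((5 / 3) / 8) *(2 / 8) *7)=-90337625 / 1824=-49527.21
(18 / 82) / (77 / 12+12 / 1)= 0.01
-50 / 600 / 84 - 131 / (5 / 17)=-2244821 / 5040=-445.40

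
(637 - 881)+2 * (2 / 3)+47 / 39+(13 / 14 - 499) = -134595 / 182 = -739.53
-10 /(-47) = 10 /47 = 0.21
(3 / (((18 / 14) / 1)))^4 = 2401 / 81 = 29.64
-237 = -237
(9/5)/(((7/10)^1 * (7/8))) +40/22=2564/539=4.76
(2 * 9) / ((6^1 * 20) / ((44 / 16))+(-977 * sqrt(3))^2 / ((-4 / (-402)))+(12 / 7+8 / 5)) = 13860 / 221598716147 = 0.00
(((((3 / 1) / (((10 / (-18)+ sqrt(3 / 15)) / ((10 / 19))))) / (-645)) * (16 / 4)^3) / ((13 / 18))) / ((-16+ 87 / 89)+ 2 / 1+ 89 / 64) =-0.17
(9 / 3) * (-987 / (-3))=987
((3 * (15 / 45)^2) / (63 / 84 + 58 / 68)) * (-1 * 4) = -0.83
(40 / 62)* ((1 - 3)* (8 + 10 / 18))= -3080 / 279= -11.04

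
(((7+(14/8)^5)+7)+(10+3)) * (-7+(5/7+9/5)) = -1395887/7168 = -194.74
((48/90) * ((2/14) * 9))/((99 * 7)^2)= 8/5602905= 0.00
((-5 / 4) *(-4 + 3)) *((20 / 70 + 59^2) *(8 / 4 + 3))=609225 / 28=21758.04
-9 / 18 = -1 / 2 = -0.50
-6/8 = -3/4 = -0.75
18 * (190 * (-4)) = -13680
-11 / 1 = -11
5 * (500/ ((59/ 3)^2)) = 22500/ 3481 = 6.46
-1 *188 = -188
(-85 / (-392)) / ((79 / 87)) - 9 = -271317 / 30968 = -8.76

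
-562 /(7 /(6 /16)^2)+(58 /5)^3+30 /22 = 477698593 /308000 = 1550.97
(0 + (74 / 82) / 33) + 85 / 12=38483 / 5412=7.11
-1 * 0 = 0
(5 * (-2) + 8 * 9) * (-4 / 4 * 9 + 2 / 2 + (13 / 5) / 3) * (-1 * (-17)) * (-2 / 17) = 13268 / 15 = 884.53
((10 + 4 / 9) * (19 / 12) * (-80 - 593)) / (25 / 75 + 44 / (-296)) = -60261.77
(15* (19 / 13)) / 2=285 / 26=10.96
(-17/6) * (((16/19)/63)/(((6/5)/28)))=-0.88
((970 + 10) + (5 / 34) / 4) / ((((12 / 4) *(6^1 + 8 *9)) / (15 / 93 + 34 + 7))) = 42517915 / 246636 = 172.39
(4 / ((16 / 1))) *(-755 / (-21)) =755 / 84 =8.99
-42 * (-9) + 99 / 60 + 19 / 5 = 7669 / 20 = 383.45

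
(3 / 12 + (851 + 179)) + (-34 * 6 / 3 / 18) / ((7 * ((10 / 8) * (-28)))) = 9086941 / 8820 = 1030.27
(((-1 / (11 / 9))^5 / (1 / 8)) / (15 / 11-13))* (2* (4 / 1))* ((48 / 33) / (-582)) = -78732 / 15621947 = -0.01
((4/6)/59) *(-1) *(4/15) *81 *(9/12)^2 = -81/590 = -0.14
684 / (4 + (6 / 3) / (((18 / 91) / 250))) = 3078 / 11393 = 0.27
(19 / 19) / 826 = 1 / 826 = 0.00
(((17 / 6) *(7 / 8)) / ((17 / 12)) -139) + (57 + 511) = 1723 / 4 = 430.75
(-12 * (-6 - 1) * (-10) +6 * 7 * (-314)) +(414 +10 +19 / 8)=-108813 / 8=-13601.62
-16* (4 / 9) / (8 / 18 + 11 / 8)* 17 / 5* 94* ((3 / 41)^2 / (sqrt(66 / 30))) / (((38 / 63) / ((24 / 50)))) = -2783434752* sqrt(55) / 5753012375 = -3.59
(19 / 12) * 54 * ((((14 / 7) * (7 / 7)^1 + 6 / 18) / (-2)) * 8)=-798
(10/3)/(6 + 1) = 10/21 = 0.48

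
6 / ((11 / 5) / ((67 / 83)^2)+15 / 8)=1077360 / 942907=1.14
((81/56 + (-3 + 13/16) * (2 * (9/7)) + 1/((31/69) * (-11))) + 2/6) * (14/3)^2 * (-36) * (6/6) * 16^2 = 831050752/1023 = 812366.33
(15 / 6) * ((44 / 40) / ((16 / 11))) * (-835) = -101035 / 64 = -1578.67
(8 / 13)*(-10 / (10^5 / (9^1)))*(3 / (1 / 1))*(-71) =1917 / 16250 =0.12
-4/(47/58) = -232/47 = -4.94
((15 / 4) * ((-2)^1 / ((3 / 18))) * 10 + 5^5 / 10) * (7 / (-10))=385 / 4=96.25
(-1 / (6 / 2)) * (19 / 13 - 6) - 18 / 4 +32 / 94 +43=40.35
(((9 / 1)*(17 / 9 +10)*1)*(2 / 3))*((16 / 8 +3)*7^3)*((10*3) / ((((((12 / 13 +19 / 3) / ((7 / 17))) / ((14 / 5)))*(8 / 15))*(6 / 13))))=22794073575 / 9622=2368953.81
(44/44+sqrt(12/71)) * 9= 18 * sqrt(213)/71+9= 12.70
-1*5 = -5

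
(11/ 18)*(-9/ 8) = -11/ 16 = -0.69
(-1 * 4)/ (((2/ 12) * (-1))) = 24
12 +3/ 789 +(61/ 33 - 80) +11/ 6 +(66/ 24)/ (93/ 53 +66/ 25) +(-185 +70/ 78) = -217062316139/ 875988828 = -247.79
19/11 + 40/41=1219/451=2.70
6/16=3/8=0.38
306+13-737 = -418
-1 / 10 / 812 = -1 / 8120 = -0.00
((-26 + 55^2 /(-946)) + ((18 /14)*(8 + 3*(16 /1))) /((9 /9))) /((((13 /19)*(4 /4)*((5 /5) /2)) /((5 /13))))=349695 /7267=48.12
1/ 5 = 0.20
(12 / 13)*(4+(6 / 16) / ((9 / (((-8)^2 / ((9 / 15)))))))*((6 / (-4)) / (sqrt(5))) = -152*sqrt(5) / 65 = -5.23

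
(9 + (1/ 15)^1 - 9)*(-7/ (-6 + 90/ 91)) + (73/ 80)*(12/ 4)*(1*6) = 14123/ 855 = 16.52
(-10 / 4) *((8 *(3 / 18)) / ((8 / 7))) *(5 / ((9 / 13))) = -2275 / 108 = -21.06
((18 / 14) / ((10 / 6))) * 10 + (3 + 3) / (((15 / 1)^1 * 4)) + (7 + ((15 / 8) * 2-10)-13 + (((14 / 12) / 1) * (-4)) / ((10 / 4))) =-2647 / 420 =-6.30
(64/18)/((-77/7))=-32/99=-0.32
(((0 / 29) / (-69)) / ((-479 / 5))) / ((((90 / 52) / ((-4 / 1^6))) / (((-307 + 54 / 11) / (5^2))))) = 0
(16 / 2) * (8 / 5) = 12.80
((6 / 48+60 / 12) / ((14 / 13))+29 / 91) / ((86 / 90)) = 332685 / 62608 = 5.31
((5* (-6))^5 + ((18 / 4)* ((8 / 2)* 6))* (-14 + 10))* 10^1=-243004320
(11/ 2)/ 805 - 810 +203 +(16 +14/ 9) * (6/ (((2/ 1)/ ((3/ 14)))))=-959089/ 1610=-595.71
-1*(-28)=28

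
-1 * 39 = -39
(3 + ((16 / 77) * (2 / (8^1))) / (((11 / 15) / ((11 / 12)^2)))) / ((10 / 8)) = 257 / 105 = 2.45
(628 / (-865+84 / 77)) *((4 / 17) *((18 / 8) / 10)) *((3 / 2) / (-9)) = 5181 / 807755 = 0.01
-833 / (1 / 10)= -8330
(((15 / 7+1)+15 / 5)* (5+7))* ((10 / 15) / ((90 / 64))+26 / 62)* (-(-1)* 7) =643108 / 1395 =461.01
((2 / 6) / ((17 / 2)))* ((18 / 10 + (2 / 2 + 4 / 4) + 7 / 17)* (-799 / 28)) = -8413 / 1785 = -4.71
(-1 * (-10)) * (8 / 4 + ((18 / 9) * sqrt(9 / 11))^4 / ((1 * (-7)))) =3980 / 847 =4.70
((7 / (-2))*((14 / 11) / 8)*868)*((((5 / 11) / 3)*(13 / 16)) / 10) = -138229 / 23232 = -5.95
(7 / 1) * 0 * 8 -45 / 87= -15 / 29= -0.52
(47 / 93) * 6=94 / 31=3.03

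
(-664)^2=440896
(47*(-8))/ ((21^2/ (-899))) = 338024/ 441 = 766.49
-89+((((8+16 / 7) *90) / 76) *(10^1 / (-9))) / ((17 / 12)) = -222829 / 2261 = -98.55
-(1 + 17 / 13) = -2.31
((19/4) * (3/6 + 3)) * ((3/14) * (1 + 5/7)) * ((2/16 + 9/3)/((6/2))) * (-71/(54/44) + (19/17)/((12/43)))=-46959925/137088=-342.55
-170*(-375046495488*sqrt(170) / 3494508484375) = 12751580846592*sqrt(170) / 698901696875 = 237.89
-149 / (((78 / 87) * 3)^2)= -125309 / 6084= -20.60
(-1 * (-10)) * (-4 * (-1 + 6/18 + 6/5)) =-64/3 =-21.33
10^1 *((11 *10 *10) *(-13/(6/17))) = -1215500/3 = -405166.67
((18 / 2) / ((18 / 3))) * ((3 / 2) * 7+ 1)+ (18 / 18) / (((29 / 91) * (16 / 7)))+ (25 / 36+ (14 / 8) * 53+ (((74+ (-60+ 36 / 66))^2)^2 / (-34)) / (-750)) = 118306575961 / 1039393872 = 113.82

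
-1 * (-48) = 48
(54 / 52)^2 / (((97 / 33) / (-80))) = -481140 / 16393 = -29.35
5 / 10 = 1 / 2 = 0.50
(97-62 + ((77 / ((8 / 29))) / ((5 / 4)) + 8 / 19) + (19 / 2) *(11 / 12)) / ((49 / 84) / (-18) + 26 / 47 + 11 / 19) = 257919597 / 1060625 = 243.18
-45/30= -3/2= -1.50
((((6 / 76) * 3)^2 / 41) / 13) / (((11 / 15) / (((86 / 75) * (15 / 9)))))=1161 / 4233086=0.00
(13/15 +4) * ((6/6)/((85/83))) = 6059/1275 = 4.75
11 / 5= 2.20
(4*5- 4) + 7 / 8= 135 / 8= 16.88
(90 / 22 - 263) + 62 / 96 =-136363 / 528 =-258.26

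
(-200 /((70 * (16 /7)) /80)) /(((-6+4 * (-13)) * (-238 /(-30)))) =750 /3451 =0.22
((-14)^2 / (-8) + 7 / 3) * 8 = -532 / 3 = -177.33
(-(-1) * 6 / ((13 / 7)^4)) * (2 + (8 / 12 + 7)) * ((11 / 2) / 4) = 765919 / 114244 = 6.70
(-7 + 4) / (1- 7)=0.50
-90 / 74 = -1.22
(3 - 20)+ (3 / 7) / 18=-16.98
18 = 18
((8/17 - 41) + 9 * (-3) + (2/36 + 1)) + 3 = -19423/306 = -63.47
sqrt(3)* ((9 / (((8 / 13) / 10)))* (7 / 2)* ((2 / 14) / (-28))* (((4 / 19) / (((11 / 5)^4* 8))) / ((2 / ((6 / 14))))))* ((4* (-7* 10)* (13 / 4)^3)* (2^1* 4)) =12049171875* sqrt(3) / 249248384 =83.73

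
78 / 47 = 1.66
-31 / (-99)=31 / 99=0.31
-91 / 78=-7 / 6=-1.17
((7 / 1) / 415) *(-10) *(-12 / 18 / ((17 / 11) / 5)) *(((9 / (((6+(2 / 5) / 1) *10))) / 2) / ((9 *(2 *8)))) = 385 / 2167296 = 0.00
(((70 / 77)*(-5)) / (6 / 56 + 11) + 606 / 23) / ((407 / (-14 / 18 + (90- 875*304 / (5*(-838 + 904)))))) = -144838395442 / 3170374119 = -45.68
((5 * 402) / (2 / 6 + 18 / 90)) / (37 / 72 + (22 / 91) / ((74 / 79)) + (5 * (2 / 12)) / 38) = 17359073550 / 3656803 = 4747.06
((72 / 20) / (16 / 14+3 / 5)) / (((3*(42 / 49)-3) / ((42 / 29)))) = -6.98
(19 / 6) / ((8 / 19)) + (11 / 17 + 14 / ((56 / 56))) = 18089 / 816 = 22.17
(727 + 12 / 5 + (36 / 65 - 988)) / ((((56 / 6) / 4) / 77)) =-553509 / 65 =-8515.52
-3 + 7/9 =-20/9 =-2.22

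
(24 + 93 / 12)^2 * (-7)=-112903 / 16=-7056.44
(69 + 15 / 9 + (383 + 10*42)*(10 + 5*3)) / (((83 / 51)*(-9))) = -1027429 / 747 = -1375.41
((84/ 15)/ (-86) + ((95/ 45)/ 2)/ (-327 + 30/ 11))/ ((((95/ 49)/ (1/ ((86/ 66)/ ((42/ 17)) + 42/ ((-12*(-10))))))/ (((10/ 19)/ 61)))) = -14244116348/ 41075030095161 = -0.00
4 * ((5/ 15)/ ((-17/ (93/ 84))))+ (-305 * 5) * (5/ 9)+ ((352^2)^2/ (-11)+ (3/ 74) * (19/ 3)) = -110611281238907/ 79254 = -1395655503.05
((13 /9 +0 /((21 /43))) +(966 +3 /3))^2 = 75968656 /81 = 937884.64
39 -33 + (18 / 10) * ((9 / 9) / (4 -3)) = 39 / 5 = 7.80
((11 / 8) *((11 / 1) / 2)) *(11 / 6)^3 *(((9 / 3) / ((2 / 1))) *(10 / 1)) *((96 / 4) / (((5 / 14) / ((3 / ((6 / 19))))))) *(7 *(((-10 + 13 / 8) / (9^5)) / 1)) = -10045878227 / 22674816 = -443.04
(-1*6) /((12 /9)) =-4.50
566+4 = 570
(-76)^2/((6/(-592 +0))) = -1709696/3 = -569898.67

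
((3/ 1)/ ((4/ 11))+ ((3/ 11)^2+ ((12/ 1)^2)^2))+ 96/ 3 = 10055741/ 484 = 20776.32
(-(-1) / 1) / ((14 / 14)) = 1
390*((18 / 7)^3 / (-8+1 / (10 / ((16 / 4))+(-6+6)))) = -5686200 / 6517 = -872.52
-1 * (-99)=99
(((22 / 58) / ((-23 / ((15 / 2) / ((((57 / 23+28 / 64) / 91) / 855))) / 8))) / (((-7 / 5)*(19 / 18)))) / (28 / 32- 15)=-1264.96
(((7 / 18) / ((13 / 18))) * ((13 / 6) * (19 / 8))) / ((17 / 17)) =133 / 48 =2.77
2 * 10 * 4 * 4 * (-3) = -960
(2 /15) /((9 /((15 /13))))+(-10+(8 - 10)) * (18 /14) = -12622 /819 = -15.41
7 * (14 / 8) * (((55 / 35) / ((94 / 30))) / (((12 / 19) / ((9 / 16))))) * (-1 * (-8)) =65835 / 1504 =43.77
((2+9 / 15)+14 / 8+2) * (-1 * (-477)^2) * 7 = -202273281 / 20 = -10113664.05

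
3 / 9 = 1 / 3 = 0.33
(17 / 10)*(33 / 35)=1.60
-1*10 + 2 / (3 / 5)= -20 / 3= -6.67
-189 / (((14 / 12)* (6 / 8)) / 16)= -3456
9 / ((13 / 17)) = 153 / 13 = 11.77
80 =80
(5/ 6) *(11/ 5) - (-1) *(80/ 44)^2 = 3731/ 726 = 5.14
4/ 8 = 1/ 2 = 0.50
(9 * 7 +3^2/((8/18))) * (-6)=-999/2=-499.50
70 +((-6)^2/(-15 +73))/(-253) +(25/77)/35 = 2288033/32683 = 70.01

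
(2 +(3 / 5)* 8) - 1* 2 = 24 / 5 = 4.80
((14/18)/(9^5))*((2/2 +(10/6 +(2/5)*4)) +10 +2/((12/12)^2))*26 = 44408/7971615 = 0.01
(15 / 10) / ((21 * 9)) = 1 / 126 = 0.01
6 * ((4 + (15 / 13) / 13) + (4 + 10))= 18342 / 169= 108.53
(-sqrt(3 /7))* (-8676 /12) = 723* sqrt(21) /7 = 473.31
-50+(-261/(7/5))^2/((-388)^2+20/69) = -25332003475/508990244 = -49.77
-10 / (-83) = 10 / 83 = 0.12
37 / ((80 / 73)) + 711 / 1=59581 / 80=744.76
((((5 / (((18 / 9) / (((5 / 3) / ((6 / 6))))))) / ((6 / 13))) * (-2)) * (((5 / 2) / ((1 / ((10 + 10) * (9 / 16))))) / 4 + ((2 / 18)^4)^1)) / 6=-479783525 / 22674816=-21.16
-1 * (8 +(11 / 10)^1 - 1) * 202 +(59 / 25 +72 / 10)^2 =-965504 / 625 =-1544.81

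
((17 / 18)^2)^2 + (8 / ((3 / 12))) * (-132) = -4223.20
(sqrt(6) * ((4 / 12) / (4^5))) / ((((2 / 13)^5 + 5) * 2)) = 371293 * sqrt(6) / 11406317568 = 0.00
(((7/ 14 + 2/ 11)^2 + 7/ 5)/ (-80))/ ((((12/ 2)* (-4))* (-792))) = -0.00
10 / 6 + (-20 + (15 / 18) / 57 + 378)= 123011 / 342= 359.68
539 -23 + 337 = 853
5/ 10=1/ 2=0.50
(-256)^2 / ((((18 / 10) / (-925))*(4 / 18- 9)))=303104000 / 79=3836759.49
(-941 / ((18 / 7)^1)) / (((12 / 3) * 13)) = -7.04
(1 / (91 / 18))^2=324 / 8281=0.04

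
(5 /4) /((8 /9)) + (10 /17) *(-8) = -1795 /544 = -3.30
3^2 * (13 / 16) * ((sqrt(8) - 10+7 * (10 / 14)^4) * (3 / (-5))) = 196911 / 5488 - 351 * sqrt(2) / 40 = 23.47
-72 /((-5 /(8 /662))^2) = -1152 /2739025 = -0.00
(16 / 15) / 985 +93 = 1374091 / 14775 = 93.00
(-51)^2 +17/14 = 36431/14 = 2602.21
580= 580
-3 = -3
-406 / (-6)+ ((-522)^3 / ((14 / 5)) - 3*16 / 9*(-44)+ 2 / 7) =-1066768505 / 21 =-50798500.24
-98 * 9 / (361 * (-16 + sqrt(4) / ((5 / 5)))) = 63 / 361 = 0.17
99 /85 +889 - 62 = 70394 /85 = 828.16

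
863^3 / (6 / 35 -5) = -22495747645 / 169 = -133110932.81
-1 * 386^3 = -57512456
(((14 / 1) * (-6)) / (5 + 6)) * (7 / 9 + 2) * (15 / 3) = -3500 / 33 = -106.06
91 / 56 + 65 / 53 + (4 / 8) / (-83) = 100135 / 35192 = 2.85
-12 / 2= -6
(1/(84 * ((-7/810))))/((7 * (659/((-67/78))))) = 3015/11753924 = 0.00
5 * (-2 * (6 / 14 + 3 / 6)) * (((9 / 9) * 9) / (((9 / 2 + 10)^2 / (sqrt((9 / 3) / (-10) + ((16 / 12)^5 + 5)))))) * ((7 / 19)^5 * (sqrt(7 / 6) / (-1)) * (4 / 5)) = 249704 * sqrt(758135) / 31235988885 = 0.01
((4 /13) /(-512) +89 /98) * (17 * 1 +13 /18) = 23605681 /1467648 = 16.08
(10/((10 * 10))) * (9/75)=3/250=0.01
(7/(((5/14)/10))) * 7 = 1372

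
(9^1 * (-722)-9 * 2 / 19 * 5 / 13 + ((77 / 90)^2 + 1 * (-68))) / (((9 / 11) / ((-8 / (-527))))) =-288988936214 / 2372330025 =-121.82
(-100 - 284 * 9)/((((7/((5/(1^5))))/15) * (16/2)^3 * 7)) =-6225/784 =-7.94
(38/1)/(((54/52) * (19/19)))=988/27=36.59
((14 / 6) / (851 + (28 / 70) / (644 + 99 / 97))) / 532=16465 / 3194673348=0.00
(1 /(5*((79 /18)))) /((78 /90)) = 54 /1027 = 0.05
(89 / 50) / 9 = 89 / 450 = 0.20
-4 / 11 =-0.36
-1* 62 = -62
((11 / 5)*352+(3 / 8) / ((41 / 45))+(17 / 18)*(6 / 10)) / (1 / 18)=11444583 / 820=13956.81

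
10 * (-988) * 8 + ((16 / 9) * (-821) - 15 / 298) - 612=-217541327 / 2682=-81111.61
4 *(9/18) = 2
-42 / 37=-1.14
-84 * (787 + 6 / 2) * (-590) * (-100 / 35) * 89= -9955896000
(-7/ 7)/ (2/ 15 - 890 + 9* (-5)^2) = 0.00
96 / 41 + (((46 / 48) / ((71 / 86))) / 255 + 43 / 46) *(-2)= 47407723 / 102438090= 0.46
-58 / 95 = -0.61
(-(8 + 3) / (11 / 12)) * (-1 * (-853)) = -10236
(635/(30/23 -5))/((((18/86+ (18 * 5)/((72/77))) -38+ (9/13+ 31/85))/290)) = -9470466200/11311671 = -837.23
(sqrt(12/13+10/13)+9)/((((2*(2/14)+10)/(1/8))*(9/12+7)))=7*sqrt(286)/58032+7/496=0.02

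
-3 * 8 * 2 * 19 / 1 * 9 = -8208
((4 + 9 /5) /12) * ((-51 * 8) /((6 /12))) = -394.40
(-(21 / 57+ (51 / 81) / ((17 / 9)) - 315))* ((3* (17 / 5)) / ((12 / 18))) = 182733 / 38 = 4808.76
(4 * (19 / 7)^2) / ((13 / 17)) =24548 / 637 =38.54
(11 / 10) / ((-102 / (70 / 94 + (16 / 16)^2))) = -451 / 23970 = -0.02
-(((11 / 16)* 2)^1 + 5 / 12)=-43 / 24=-1.79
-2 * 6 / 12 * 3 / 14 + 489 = 6843 / 14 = 488.79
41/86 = 0.48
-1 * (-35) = 35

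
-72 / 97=-0.74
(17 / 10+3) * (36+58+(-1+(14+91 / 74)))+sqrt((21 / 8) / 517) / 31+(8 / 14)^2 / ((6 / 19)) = sqrt(21714) / 64108+55446661 / 108780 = 509.72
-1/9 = -0.11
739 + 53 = 792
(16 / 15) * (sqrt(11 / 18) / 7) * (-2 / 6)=-8 * sqrt(22) / 945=-0.04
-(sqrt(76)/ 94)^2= -19/ 2209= -0.01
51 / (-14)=-3.64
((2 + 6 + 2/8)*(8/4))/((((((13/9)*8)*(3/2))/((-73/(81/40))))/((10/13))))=-40150/1521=-26.40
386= 386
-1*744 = -744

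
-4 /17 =-0.24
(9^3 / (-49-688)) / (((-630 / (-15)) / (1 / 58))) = -243 / 598444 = -0.00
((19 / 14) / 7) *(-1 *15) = -285 / 98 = -2.91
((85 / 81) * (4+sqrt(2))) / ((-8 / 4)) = -2.84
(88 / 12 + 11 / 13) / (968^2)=29 / 3322176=0.00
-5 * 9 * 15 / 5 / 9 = -15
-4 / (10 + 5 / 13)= -52 / 135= -0.39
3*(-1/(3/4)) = -4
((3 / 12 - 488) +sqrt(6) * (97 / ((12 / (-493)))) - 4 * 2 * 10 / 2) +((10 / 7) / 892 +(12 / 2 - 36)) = -47821 * sqrt(6) / 12 - 3482581 / 6244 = -10319.17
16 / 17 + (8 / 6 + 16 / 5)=1396 / 255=5.47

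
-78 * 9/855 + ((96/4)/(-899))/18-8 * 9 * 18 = -1296.82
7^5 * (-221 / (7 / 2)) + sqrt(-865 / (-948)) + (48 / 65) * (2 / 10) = -344903602 / 325 + sqrt(205005) / 474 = -1061240.90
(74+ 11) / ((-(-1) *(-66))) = -85 / 66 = -1.29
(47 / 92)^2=2209 / 8464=0.26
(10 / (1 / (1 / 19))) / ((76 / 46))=115 / 361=0.32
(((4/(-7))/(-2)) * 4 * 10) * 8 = 640/7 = 91.43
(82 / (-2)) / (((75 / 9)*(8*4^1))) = -0.15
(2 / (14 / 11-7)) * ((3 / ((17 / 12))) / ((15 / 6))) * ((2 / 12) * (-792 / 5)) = 23232 / 2975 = 7.81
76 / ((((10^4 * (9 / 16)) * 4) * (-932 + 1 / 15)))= -19 / 5242125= -0.00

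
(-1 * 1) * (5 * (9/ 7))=-45/ 7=-6.43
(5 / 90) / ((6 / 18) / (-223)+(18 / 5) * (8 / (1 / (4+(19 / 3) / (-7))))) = 1561 / 2504694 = 0.00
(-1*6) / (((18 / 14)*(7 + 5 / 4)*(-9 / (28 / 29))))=1568 / 25839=0.06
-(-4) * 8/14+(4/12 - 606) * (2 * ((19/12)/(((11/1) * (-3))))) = 251165/4158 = 60.41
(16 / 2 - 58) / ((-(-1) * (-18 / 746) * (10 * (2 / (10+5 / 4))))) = 9325 / 8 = 1165.62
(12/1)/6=2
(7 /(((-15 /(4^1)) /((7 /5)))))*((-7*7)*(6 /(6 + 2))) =2401 /25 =96.04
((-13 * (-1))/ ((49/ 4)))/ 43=52/ 2107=0.02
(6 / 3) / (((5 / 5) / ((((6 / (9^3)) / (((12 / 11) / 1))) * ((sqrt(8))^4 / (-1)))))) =-704 / 729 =-0.97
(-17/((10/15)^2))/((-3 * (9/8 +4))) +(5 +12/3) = 471/41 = 11.49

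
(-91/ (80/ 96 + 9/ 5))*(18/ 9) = -5460/ 79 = -69.11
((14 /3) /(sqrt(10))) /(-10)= -7 * sqrt(10) /150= -0.15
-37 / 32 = -1.16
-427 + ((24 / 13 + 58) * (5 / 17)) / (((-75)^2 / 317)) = -105916249 / 248625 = -426.01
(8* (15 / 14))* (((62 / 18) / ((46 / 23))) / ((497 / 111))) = 11470 / 3479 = 3.30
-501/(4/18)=-4509/2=-2254.50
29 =29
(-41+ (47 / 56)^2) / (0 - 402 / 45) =1895505 / 420224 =4.51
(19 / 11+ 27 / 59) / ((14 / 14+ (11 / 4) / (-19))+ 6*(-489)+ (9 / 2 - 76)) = -107768 / 148201097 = -0.00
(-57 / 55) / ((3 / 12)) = -228 / 55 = -4.15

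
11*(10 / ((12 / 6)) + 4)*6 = 594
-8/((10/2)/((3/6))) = -4/5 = -0.80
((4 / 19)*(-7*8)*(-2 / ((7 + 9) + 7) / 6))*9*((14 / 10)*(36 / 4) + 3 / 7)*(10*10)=46080 / 23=2003.48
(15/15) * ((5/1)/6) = 5/6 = 0.83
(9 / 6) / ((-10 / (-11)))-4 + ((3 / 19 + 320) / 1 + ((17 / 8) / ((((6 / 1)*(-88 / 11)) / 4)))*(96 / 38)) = 120597 / 380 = 317.36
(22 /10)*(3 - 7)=-44 /5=-8.80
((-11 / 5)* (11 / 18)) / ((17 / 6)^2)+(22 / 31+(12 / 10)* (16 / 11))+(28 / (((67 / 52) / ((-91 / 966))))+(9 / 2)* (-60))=-614501381594 / 2277960135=-269.76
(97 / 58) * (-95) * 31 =-285665 / 58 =-4925.26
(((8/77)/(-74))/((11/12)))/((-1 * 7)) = 48/219373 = 0.00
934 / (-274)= -467 / 137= -3.41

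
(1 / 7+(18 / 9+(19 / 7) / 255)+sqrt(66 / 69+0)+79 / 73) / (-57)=-421627 / 7427385 - sqrt(506) / 1311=-0.07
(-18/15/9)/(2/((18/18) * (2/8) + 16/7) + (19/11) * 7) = -1562/150885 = -0.01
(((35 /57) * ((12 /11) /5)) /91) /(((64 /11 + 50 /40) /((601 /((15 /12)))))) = 38464 /384085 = 0.10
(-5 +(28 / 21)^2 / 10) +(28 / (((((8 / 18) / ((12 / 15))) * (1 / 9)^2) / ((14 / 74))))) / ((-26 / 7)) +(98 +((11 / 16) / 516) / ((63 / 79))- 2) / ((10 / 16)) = -1850056487 / 31272696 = -59.16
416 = 416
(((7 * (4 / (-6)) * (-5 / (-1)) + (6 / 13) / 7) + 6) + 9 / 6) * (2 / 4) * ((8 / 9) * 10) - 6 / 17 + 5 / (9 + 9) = -5860399 / 83538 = -70.15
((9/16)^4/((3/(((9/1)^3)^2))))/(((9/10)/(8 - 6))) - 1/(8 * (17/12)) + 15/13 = 142703738547/3620864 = 39411.52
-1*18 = -18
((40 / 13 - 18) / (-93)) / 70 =0.00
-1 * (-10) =10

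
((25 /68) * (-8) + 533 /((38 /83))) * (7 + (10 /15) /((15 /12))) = 84768419 /9690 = 8748.03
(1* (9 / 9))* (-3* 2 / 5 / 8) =-3 / 20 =-0.15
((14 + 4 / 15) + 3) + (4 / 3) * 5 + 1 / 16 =5759 / 240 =24.00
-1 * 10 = -10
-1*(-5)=5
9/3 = 3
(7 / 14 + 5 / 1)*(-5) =-55 / 2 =-27.50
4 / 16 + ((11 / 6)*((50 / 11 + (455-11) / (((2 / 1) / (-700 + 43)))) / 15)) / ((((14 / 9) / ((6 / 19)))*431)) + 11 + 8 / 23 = 12059819 / 3766940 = 3.20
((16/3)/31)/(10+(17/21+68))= 112/51305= 0.00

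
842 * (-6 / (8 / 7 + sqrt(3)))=282912 / 83 - 247548 * sqrt(3) / 83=-1757.27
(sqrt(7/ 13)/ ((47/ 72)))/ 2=36 * sqrt(91)/ 611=0.56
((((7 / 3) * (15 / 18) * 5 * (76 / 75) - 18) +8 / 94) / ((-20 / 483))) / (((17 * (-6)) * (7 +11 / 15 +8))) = -205919 / 1697076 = -0.12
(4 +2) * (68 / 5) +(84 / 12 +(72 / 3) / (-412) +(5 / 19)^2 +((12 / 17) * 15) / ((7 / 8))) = 2228137166 / 22123885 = 100.71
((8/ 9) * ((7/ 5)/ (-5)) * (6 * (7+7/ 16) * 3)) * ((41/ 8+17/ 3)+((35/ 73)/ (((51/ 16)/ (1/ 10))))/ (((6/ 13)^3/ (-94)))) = 28289611/ 236520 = 119.61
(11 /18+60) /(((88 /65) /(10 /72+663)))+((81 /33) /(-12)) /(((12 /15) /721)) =1682441615 /57024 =29504.10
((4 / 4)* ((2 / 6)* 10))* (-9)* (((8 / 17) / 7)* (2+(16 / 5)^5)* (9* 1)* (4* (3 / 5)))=-5468217984 / 371875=-14704.45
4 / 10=0.40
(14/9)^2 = 196/81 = 2.42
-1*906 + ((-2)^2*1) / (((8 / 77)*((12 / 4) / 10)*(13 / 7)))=-32639 / 39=-836.90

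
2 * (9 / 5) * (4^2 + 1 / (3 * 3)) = 58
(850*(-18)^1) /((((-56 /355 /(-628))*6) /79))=-801986839.29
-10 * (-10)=100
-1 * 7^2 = -49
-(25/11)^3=-15625/1331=-11.74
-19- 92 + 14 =-97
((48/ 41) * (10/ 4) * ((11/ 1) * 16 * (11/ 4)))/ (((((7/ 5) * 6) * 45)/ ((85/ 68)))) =4.68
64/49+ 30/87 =2346/1421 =1.65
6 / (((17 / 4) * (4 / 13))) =78 / 17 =4.59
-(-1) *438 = 438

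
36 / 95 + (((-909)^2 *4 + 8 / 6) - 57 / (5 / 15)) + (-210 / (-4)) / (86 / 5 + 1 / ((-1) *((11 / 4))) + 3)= 2055253832801 / 621870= 3304957.36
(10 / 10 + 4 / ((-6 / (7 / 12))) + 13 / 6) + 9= 106 / 9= 11.78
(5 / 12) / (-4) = -5 / 48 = -0.10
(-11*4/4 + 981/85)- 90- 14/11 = -84834/935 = -90.73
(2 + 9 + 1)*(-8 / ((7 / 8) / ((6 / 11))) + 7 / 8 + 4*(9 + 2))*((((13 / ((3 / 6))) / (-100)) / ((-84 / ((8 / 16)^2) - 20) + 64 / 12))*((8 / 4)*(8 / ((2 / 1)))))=2874807 / 1012550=2.84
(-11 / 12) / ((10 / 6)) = -11 / 20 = -0.55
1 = 1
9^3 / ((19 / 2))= 1458 / 19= 76.74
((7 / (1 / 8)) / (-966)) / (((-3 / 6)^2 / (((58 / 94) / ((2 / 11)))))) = -2552 / 3243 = -0.79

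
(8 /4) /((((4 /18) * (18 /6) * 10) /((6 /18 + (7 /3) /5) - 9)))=-123 /50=-2.46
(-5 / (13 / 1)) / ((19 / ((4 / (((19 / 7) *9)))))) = -140 / 42237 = -0.00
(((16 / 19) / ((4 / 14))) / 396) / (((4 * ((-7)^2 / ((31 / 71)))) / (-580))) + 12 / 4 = 2795581 / 934857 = 2.99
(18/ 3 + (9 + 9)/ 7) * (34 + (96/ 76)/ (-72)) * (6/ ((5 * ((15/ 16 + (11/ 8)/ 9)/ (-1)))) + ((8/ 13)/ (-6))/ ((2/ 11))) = -30375736/ 62643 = -484.90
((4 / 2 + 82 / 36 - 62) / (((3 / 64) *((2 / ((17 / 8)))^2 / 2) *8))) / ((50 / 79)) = -23721409 / 43200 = -549.11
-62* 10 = -620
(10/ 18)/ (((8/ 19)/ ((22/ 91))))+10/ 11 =1.23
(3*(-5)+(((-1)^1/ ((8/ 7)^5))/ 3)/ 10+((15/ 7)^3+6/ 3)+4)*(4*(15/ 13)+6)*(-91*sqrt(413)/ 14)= -6379066537*sqrt(413)/ 112394240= -1153.42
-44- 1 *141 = -185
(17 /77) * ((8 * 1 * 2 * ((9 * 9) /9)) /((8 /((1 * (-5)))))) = -1530 /77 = -19.87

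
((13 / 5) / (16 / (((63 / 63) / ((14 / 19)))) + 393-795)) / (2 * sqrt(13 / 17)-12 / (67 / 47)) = 0.00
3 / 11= 0.27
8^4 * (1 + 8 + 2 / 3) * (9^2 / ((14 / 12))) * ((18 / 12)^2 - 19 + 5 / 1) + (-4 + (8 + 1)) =-226105309 / 7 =-32300758.43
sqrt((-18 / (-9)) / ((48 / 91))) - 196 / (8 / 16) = -392 + sqrt(546) / 12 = -390.05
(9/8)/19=9/152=0.06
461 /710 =0.65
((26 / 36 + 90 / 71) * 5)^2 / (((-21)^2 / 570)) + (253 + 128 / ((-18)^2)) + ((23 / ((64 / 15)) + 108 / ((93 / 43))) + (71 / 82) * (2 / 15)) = 10662873000136801 / 24412630616640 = 436.78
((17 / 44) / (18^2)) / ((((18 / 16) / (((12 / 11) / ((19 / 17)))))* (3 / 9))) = 0.00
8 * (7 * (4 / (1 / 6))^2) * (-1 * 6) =-193536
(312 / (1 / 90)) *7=196560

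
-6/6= -1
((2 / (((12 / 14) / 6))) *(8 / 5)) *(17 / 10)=952 / 25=38.08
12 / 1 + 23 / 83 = 1019 / 83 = 12.28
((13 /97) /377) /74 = 1 /208162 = 0.00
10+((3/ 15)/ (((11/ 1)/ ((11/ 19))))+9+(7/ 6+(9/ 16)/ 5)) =92521/ 4560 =20.29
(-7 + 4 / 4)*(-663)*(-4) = -15912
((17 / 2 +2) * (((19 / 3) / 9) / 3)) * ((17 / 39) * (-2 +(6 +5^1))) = 2261 / 234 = 9.66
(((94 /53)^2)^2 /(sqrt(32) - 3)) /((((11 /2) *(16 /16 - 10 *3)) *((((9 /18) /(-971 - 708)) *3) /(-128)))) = -11672509251584 *sqrt(2) /7551190317 - 2918127312896 /2517063439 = -3345.41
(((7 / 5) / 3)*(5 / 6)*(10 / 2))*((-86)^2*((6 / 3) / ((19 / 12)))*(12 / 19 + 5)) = 102301.09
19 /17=1.12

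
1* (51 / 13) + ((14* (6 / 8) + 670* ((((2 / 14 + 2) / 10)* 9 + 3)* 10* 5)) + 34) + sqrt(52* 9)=165177.20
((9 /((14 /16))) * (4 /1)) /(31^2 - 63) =144 /3143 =0.05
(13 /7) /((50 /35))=13 /10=1.30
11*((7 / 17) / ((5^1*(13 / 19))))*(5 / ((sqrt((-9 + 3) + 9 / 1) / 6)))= 2926*sqrt(3) / 221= 22.93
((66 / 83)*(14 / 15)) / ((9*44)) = 7 / 3735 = 0.00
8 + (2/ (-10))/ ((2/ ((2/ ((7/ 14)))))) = 7.60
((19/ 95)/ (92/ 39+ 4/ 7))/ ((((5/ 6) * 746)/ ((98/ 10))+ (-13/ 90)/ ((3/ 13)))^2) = 477839817/ 27620379158440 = 0.00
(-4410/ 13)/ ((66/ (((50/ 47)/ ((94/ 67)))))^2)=-687378125/ 15351476426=-0.04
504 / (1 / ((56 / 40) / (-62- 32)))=-1764 / 235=-7.51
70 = 70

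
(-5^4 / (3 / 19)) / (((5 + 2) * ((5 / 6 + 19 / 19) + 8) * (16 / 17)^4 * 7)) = -10.47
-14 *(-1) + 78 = 92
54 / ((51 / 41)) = 738 / 17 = 43.41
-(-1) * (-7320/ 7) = -7320/ 7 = -1045.71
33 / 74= 0.45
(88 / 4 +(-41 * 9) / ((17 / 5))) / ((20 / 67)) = -98557 / 340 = -289.87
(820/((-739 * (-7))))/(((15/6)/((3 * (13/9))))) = 4264/15519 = 0.27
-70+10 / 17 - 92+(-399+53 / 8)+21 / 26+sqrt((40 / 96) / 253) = -552.94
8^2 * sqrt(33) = 64 * sqrt(33) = 367.65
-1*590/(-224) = 295/112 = 2.63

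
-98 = -98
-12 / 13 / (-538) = 6 / 3497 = 0.00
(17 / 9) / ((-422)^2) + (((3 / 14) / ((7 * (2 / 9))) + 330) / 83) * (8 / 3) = 69139757467 / 6518408652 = 10.61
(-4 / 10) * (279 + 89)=-736 / 5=-147.20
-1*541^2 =-292681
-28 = -28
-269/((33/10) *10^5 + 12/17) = -4573/5610012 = -0.00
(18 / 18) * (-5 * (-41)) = 205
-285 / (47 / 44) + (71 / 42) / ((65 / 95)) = -264.34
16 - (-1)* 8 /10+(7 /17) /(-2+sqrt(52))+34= 7* sqrt(13) /408+103667 /2040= 50.88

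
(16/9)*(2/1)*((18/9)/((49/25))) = 1600/441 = 3.63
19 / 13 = 1.46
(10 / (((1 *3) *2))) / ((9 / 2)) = 10 / 27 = 0.37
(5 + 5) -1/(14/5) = 135/14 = 9.64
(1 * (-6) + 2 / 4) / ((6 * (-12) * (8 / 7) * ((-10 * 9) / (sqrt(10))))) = -77 * sqrt(10) / 103680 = -0.00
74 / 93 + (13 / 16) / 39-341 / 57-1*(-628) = 17608765 / 28272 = 622.83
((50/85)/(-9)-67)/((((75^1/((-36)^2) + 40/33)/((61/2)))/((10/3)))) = -110162096/20519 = -5368.78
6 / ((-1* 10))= -3 / 5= -0.60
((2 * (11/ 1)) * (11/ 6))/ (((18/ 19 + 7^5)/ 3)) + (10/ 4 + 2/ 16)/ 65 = 7901851/ 166062520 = 0.05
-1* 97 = -97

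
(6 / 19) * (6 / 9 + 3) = 22 / 19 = 1.16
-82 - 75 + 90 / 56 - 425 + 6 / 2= -16167 / 28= -577.39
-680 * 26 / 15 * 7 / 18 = -458.37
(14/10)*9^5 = 413343/5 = 82668.60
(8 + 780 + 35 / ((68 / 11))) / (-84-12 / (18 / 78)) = -53969 / 9248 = -5.84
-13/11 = -1.18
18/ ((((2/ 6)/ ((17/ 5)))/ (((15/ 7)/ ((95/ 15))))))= 8262/ 133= 62.12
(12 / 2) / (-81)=-2 / 27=-0.07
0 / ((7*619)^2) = 0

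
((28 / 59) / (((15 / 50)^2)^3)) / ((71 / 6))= 56000000 / 1017927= 55.01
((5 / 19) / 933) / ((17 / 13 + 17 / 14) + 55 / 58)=13195 / 162343866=0.00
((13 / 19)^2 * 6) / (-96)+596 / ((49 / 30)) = 103266599 / 283024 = 364.87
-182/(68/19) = -1729/34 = -50.85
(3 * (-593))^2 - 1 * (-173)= 3165014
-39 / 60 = -13 / 20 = -0.65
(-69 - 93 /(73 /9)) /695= -5874 /50735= -0.12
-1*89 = -89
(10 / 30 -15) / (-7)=44 / 21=2.10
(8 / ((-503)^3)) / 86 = -4 / 5472331661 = -0.00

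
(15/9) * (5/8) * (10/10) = 25/24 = 1.04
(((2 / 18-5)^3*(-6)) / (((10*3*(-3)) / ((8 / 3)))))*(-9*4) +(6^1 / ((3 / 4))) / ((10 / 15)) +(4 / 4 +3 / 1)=2784208 / 3645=763.84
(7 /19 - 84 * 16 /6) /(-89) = 4249 /1691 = 2.51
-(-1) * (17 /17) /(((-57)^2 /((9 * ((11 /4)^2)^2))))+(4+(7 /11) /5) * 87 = 1825928839 /5082880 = 359.23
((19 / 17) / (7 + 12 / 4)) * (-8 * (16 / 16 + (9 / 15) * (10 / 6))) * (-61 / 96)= 1159 / 1020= 1.14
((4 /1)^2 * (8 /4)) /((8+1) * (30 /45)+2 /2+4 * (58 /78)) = 1248 /389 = 3.21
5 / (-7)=-5 / 7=-0.71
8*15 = 120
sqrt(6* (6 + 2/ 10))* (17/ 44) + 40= 17* sqrt(930)/ 220 + 40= 42.36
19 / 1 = 19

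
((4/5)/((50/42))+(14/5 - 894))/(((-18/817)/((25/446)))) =22736293/10035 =2265.70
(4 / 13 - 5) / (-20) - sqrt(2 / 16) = 61 / 260 - sqrt(2) / 4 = -0.12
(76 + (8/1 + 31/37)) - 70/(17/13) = 19693/629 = 31.31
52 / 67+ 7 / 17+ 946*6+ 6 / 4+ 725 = 14587601 / 2278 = 6403.69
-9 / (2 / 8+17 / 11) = -396 / 79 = -5.01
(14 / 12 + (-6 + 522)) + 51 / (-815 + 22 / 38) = 4000834 / 7737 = 517.10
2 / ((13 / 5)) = 10 / 13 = 0.77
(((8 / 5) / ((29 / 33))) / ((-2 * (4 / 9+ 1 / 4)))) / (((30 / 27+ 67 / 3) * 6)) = -7128 / 764875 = -0.01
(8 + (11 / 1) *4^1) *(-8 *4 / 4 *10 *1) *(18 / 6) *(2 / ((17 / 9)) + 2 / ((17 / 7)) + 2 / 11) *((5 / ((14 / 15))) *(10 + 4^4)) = -6864624000 / 187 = -36709219.25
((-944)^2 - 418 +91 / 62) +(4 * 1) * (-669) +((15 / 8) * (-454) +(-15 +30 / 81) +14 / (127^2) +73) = 47911435981873 / 53999892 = 887250.59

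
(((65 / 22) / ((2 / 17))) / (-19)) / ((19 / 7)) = -7735 / 15884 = -0.49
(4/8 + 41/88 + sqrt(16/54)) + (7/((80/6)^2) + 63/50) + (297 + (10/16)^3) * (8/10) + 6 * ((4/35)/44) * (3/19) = 240.61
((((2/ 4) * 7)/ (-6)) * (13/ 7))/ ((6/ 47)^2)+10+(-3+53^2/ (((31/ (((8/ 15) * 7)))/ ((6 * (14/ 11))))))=1858942619/ 736560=2523.82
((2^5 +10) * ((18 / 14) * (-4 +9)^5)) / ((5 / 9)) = 303750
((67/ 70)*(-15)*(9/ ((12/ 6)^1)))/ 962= -1809/ 26936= -0.07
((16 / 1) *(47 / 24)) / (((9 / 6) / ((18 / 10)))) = 188 / 5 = 37.60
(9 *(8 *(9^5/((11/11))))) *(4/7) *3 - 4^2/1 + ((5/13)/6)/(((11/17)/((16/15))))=7288317.82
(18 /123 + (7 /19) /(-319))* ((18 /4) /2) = 324711 /994004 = 0.33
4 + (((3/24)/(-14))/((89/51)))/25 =996749/249200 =4.00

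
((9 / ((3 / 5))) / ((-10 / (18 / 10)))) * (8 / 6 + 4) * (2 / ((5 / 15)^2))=-1296 / 5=-259.20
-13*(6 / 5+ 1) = -143 / 5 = -28.60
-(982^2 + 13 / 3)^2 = -8369362210225 / 9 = -929929134469.44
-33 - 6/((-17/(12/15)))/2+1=-2708/85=-31.86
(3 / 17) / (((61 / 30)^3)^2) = 0.00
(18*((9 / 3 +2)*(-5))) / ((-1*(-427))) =-450 / 427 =-1.05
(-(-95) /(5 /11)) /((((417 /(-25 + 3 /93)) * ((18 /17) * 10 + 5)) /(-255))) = 46750374 /228377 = 204.71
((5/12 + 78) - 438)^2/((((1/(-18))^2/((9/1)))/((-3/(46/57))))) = -257894885475/184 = -1401602638.45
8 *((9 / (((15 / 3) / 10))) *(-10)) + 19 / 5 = -7181 / 5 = -1436.20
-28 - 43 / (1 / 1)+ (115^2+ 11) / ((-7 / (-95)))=1256923 / 7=179560.43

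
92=92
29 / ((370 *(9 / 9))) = 29 / 370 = 0.08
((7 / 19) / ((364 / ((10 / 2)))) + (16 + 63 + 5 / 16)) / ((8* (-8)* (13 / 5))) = -1567315 / 3288064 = -0.48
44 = 44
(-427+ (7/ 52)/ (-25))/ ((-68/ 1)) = 6.28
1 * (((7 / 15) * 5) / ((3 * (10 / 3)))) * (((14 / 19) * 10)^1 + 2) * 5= 623 / 57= 10.93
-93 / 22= -4.23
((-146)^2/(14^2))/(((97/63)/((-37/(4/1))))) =-1774557/2716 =-653.37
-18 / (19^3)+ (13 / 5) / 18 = 87547 / 617310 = 0.14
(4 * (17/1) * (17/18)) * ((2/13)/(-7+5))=-578/117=-4.94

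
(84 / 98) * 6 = 5.14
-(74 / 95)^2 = -5476 / 9025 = -0.61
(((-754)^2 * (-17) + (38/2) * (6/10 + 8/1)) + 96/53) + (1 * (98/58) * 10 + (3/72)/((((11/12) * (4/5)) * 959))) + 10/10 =-6267993480714887/648552520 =-9664588.89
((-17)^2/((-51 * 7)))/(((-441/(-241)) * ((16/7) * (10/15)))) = -4097/14112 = -0.29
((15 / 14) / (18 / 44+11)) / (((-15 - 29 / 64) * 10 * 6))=-176 / 1737673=-0.00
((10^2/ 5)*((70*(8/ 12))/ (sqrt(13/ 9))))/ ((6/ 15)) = 7000*sqrt(13)/ 13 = 1941.45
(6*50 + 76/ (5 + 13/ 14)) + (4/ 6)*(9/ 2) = 26213/ 83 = 315.82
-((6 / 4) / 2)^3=-27 / 64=-0.42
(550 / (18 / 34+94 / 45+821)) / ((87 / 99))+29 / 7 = 313540219 / 63951902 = 4.90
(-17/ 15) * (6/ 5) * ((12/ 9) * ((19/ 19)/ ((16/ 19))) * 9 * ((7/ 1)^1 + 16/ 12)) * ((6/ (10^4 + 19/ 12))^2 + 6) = -13958019827025/ 14404560361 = -969.00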